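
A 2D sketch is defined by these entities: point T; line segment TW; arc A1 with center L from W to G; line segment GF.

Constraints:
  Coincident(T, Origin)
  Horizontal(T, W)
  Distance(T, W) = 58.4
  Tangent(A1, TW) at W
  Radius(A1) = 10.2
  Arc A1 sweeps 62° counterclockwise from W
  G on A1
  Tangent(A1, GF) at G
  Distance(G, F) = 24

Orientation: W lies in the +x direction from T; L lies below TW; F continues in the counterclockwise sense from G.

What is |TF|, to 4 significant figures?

46.49

T is at the origin; TW is horizontal with |TW| = 58.4 and W on the +x side, so W = (58.40, 0.000). Tangency of A1 to TW means the radius LW is perpendicular to TW, so L = W + (0, -10.2) = (58.40, -10.20). On A1, W sits at bearing 90° from L; a 62° counterclockwise sweep puts G at bearing 152°, so G = L + 10.2·(cos 152°, sin 152°) = (49.39, -5.411). A1 meets GF tangentially, so LG is at right angles to GF, so GF runs along (−sin 152°, cos 152°); with |GF| = 24.0, F = (38.13, -26.60). Then |TF| = |F − T| = 46.49.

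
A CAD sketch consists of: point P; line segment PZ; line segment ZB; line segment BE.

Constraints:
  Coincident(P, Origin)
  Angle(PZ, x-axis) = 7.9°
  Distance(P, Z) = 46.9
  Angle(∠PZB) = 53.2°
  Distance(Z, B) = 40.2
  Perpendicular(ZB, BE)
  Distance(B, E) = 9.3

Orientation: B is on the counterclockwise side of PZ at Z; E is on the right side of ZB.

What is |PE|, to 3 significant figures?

48.4

P is at the origin; PZ runs at 7.9° with length 46.9, so Z = 46.9·(cos 7.9°, sin 7.9°) = (46.5, 6.45). ∠PZB = 53.2°, so ZB runs at 7.9° + (180° − 53.2°) = 135° from the x-axis; with |ZB| = 40.2, B = Z + 40.2·(cos 135°, sin 135°) = (18.2, 35.0). ZB ⟂ BE; with |BE| = 9.3 on the right of ZB, E = B + 9.3·(0.711, 0.703) = (24.8, 41.6). Then |PE| = |E − P| = 48.4.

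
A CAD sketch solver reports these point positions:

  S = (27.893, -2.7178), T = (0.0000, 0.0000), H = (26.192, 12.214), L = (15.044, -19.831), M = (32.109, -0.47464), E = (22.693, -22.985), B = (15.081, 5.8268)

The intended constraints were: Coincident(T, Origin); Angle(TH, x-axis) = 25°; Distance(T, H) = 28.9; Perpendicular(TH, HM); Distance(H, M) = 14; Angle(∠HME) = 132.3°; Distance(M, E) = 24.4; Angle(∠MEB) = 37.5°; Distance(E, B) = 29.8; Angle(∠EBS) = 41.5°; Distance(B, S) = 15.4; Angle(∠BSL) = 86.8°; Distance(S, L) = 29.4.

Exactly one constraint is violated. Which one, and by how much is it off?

Distance(S, L) = 29.4 — off by 8.00.

T = (0.00, 0.00) ✓; TH at 25.00° ✓; |TH| = 28.90 ✓; ∠(TH, HM) = 90.00° ✓; |HM| = 14.00 ✓; ∠HME = 132.3° ✓; |ME| = 24.40 ✓; ∠MEB = 37.50° ✓; |EB| = 29.80 ✓; ∠EBS = 41.50° ✓; |BS| = 15.40 ✓; ∠BSL = 86.80° ✓; |SL| = 21.40 ✗.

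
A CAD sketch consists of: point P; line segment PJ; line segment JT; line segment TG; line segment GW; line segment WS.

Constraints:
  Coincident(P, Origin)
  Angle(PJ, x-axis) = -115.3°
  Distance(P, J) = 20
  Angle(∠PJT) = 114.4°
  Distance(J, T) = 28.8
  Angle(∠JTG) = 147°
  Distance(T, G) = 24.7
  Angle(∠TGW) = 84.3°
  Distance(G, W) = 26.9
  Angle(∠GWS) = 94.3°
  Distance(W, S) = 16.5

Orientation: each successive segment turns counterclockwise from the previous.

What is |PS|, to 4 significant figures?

28.20

∠TGW = 84.3° gives GW at 79.00° from the x-axis; with |GW| = 26.9, W = (38.87, -20.74). ∠GWS = 94.3° gives WS at 164.7° from the x-axis; with |WS| = 16.5, S = (22.96, -16.38). Then |PS| = |S − P| = 28.20.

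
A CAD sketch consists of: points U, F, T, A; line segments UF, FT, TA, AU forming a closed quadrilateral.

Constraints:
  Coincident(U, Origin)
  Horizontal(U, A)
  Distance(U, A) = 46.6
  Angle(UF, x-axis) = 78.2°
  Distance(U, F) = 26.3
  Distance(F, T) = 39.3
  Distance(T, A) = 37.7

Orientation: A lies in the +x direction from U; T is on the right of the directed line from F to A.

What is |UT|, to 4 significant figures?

17.28

U is at the origin; U and A share the same y with |UA| = 46.6 and A in +x, so A = (46.6, 0). UF runs at 78.2° with |UF| = 26.3, so F = (5.378, 25.74). T is determined by |FT| = 39.3 and |TA| = 37.7 together: it lies at the intersection of circle(F, 39.3) and circle(A, 37.7). With |FA| = 48.60, the foot of the radical line on FA is 25.57 from F and the perpendicular offset is √(39.3² − 25.57²) = 29.85. Taking the right-of-FA solution: T = (11.25, -13.11).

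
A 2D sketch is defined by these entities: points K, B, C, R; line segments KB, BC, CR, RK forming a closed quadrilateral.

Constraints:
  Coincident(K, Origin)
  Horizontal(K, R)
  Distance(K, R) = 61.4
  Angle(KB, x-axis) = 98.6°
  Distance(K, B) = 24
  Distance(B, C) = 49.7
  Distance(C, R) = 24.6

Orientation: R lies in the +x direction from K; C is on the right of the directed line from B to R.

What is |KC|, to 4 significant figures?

37.52

K is at the origin; K and R share the same y with |KR| = 61.4 and R in +x, so R = (61.4, 0). KB runs at 98.6° with |KB| = 24.0, so B = (-3.589, 23.73). C is determined by |BC| = 49.7 and |CR| = 24.6 together: it lies at the intersection of circle(B, 49.7) and circle(R, 24.6). With |BR| = 69.19, the foot of the radical line on BR is 48.07 from B and the perpendicular offset is √(49.7² − 48.07²) = 12.62. Taking the right-of-BR solution: C = (37.24, -4.614).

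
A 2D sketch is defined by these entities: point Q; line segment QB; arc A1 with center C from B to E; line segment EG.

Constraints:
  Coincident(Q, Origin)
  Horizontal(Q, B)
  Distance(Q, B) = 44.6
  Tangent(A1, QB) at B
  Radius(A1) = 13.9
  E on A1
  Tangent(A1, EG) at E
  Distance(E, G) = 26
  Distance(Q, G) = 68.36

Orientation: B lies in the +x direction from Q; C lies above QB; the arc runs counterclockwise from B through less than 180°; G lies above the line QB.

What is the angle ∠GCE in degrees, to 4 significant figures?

61.87°

Q is at the origin; QB is horizontal with |QB| = 44.6 and B on the +x side, so B = (44.60, 0.000). The tangent condition forces CB to be normal to QB, so C = B + (0, 13.9) = (44.60, 13.90). Since CE ⟂ EG (tangency), |CG| = √(13.9² + 26.0²) = 29.48 regardless of where E sits on A1. So G lies on both circle(Q, 68.36) and circle(C, 29.48); the above-QB intersection is G = (54.08, 41.82). E is the foot of the tangent from G: E = (58.31, 16.16).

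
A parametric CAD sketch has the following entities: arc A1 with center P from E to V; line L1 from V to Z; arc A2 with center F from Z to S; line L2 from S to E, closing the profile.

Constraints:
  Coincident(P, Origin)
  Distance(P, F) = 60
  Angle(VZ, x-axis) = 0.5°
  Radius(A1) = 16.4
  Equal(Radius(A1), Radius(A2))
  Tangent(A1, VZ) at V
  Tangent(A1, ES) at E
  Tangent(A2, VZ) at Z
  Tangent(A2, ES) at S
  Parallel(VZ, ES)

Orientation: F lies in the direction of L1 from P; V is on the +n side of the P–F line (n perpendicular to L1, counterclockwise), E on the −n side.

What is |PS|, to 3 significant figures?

62.2

The slot axis is L1's direction at 0.5°, so u = (cos 0.5°, sin 0.5°) = (1.00, 0.00873) and n = (−sin 0.5°, cos 0.5°) = (-0.00873, 1.00). P is at the origin and F lies 60.0 along u from P, so F = 60.0·u = (60.0, 0.524). Tangency of A1 to both parallel lines with radius 16.4 puts V and E at P ± 16.4·n: V = (-0.143, 16.4), E = (0.143, -16.4). Equal radii place Z and S the same way about F: Z = F + 16.4·n = (59.9, 16.9), S = F − 16.4·n = (60.1, -15.9). Then |PS| = |S − P| = 62.2.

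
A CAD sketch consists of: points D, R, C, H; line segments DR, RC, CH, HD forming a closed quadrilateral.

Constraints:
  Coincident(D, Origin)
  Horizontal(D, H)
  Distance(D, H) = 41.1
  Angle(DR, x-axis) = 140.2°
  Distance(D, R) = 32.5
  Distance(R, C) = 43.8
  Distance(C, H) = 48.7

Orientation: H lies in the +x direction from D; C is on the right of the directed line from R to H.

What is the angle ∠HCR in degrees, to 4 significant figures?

96.84°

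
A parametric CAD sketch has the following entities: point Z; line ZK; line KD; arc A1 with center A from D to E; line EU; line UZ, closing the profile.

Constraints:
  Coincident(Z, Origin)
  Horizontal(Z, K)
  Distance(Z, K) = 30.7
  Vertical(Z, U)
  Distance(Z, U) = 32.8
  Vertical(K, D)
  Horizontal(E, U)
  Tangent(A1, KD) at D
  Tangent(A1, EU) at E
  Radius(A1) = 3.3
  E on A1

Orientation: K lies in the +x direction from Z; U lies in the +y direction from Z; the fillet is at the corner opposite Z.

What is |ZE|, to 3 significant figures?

42.7

Z is at the origin; Z and K share the same y with |ZK| = 30.7 and K on the +x side, so K = (30.7, 0.00). ZU is vertical with |ZU| = 32.8 and U on the +y side, so U = (0.00, 32.8). The virtual corner opposite Z is at (30.7, 32.8). Tangency of A1 to KD means the radius AD is perpendicular to KD and the tangent condition forces AE to be normal to EU, with radius 3.3, so the center A sits 3.3 in from both sides at A = (27.4, 29.5). That places the tangent points at D = (30.7, 29.5) on KD and E = (27.4, 32.8) on EU. Then |ZE| = |E − Z| = 42.7.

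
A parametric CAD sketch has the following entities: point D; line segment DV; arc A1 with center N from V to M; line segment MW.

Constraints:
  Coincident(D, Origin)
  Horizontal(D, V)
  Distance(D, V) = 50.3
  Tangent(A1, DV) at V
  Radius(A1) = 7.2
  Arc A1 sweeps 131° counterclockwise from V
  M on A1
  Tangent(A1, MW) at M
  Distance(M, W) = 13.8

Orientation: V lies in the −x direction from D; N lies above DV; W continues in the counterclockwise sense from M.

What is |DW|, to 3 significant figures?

58.4

D is at the origin; D and V share the same y with |DV| = 50.3 and V on the −x side, so V = (-50.3, 0.00). Tangency of A1 to DV means the radius NV is perpendicular to DV, so N = V + (0, 7.2) = (-50.3, 7.20). On A1, V sits at bearing -90° from N; a 131° counterclockwise sweep puts M at bearing 41°, so M = N + 7.2·(cos 41°, sin 41°) = (-44.9, 11.9). Tangency of A1 to MW means the radius NM is perpendicular to MW, so MW runs along (−sin 41°, cos 41°); with |MW| = 13.8, W = (-53.9, 22.3). Then |DW| = |W − D| = 58.4.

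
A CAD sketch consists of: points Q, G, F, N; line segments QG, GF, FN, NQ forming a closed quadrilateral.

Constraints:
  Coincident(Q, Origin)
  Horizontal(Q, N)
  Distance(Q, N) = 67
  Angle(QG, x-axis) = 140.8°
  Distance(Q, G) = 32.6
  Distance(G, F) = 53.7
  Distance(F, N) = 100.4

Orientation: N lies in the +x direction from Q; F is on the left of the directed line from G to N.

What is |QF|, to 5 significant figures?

70.391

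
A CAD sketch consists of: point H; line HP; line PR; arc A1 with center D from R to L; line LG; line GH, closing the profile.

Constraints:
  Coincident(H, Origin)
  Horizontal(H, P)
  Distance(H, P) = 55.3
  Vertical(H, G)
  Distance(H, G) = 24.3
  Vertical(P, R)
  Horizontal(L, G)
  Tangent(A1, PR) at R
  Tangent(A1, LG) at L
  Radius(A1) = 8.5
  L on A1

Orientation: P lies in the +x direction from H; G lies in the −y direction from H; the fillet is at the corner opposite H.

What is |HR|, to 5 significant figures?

57.513

The virtual corner opposite H is at (55.300, -24.300). Since A1 is tangent to PR there, DR ⟂ PR and A1 meets LG tangentially, so DL is at right angles to LG, with radius 8.5, so the center D sits 8.5 in from both sides at D = (46.800, -15.800). That places the tangent points at R = (55.300, -15.800) on PR and L = (46.800, -24.300) on LG. Then |HR| = |R − H| = 57.513.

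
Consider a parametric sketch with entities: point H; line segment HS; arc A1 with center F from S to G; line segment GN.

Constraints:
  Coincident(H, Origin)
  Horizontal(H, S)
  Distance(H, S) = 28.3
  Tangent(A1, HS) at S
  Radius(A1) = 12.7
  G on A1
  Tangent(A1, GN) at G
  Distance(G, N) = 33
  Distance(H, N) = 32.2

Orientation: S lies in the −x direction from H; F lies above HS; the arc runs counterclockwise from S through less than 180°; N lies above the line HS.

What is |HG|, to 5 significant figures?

18.735

Checks: |FG| = 12.70 ✓; ∠(FG, GN) = 90.00° ✓; |GN| = 33.00 ✓; |HN| = 32.20 ✓.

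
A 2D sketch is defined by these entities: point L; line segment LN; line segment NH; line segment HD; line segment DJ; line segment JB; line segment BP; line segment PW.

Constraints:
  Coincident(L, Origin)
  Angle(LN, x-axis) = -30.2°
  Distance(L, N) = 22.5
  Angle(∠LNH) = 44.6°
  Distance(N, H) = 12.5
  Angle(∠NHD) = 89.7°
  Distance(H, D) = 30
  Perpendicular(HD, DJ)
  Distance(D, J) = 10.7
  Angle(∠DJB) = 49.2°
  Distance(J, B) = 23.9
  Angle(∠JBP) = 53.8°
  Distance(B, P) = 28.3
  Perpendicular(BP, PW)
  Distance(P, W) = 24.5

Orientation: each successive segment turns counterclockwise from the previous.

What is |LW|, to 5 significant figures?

33.401

L is at the origin; LN runs at -30.2° with length 22.5, so N = (19.446, -11.318). ∠LNH = 44.6° gives NH at 105.20° from the x-axis; with |NH| = 12.5, H = (16.169, 0.74476). ∠NHD = 89.7° gives HD at -164.50° from the x-axis; with |HD| = 30.0, D = (-12.740, -7.2724). The perpendicularity gives DJ at right angles to HD, so DJ runs at -74.500°; with |DJ| = 10.7, J = (-9.8806, -17.583). ∠DJB = 49.2° gives JB at 56.300° from the x-axis; with |JB| = 23.9, B = (3.3801, 2.3005). ∠JBP = 53.8° gives BP at -177.50° from the x-axis; with |BP| = 28.3, P = (-24.893, 1.0660). BP is perpendicular to PW, so PW runs at -87.500°; with |PW| = 24.5, W = (-23.824, -23.411). Then |LW| = |W − L| = 33.401.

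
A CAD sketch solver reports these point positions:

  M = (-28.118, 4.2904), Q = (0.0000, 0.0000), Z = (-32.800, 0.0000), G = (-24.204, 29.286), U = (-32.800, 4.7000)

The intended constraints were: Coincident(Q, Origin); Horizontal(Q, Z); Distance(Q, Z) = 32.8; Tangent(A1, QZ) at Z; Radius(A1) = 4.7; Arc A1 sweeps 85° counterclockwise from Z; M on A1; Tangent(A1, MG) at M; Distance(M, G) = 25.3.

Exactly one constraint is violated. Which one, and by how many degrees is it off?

Tangent(A1, MG) at M — off by 3.90°.

Q = (0.00, 0.00) ✓; Q.y = 0.00, Z.y = 0.00 ✓; |QZ| = 32.80 ✓; ∠(UZ, ZQ) = 90.00° ✓; |UZ| = 4.700 ✓; bearing(U→M) − bearing(U→Z) = 85.00° ✓; |UM| = 4.700 ✓; ∠(UM, MG) = 93.90° ✗; |MG| = 25.30 ✓.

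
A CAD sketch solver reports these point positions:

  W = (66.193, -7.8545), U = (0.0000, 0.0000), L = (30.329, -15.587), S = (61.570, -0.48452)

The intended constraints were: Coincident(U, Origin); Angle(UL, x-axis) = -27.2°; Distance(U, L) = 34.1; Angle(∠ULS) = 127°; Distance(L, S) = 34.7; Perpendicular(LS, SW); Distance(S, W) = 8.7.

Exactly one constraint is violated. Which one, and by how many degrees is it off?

Perpendicular(LS, SW) — off by 6.30°.

U = (0.00, 0.00) ✓; UL at -27.20° ✓; |UL| = 34.10 ✓; ∠ULS = 127.0° ✓; |LS| = 34.70 ✓; ∠(LS, SW) = 83.70° ✗; |SW| = 8.700 ✓.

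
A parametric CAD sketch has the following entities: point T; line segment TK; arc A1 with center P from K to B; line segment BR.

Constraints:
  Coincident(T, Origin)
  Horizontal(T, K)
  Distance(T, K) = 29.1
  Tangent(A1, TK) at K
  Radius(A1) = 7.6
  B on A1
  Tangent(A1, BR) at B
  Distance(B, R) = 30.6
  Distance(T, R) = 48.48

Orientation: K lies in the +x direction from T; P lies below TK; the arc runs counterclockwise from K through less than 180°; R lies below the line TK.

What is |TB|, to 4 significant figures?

23.61

Checks: |PK| = 7.600 ✓; |PB| = 7.600 ✓; ∠(PB, BR) = 90.00° ✓; |BR| = 30.60 ✓; |TR| = 48.48 ✓.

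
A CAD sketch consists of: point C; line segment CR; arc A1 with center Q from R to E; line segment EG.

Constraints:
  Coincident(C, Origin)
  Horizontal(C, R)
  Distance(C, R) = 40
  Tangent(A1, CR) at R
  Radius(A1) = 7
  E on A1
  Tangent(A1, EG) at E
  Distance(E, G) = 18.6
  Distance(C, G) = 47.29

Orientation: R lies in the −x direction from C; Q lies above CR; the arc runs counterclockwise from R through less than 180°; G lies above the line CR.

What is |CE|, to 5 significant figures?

34.548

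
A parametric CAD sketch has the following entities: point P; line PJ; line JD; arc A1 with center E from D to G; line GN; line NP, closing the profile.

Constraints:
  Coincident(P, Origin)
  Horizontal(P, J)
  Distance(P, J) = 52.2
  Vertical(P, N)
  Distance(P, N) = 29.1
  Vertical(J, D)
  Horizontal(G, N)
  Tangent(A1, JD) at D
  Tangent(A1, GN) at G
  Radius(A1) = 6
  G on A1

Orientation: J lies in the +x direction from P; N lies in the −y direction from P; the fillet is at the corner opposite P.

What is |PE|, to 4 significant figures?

51.65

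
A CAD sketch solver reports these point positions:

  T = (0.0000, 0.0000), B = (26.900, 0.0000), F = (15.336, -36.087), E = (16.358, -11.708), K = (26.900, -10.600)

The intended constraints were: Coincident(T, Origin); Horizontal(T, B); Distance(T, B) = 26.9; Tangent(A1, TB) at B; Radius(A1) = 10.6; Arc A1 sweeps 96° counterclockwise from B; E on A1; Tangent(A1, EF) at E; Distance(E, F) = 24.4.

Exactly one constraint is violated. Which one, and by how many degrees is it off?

Tangent(A1, EF) at E — off by 8.40°.

T = (0.00, 0.00) ✓; T.y = 0.00, B.y = 0.00 ✓; |TB| = 26.90 ✓; ∠(KB, BT) = 90.00° ✓; |KB| = 10.60 ✓; bearing(K→E) − bearing(K→B) = 96.00° ✓; |KE| = 10.60 ✓; ∠(KE, EF) = 98.40° ✗; |EF| = 24.40 ✓.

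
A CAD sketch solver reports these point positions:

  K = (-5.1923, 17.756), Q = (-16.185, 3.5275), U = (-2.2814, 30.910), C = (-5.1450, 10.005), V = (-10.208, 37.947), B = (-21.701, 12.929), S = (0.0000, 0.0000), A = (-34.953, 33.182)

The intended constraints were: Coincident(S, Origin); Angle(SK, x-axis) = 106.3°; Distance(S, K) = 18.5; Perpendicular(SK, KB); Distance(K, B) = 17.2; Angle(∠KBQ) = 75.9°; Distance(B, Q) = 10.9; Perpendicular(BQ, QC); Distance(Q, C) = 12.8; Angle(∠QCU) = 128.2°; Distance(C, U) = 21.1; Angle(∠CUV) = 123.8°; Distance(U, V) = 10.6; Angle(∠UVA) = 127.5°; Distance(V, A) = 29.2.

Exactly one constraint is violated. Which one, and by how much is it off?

Distance(V, A) = 29.2 — off by 4.00.

S = (0.00, 0.00) ✓; SK at 106.3° ✓; |SK| = 18.50 ✓; ∠(SK, KB) = 90.00° ✓; |KB| = 17.20 ✓; ∠KBQ = 75.90° ✓; |BQ| = 10.90 ✓; ∠(BQ, QC) = 90.00° ✓; |QC| = 12.80 ✓; ∠QCU = 128.2° ✓; |CU| = 21.10 ✓; ∠CUV = 123.8° ✓; |UV| = 10.60 ✓; ∠UVA = 127.5° ✓; |VA| = 25.20 ✗.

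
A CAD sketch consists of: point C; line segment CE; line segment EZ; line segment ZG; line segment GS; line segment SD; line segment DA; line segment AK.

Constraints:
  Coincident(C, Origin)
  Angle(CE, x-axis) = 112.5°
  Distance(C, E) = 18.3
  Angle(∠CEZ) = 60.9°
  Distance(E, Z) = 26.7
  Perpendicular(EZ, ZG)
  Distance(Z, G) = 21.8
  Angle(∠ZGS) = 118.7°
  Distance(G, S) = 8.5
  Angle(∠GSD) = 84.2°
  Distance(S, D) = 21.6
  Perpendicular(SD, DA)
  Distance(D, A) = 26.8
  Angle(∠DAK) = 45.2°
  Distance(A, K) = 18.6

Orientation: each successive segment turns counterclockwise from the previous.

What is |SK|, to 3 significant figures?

16.1

C is at the origin; CE runs at 112.5° with length 18.3, so E = (-7.00, 16.9). ∠CEZ = 60.9° gives EZ at -128° from the x-axis; with |EZ| = 26.7, Z = (-23.6, -4.02). EZ is perpendicular to ZG, so ZG runs at -38.4°; with |ZG| = 21.8, G = (-6.50, -17.6). ∠ZGS = 118.7° gives GS at 22.9° from the x-axis; with |GS| = 8.5, S = (1.33, -14.3). ∠GSD = 84.2° gives SD at 119° from the x-axis; with |SD| = 21.6, D = (-9.05, 4.70). SD is perpendicular to DA, so DA runs at -151°; with |DA| = 26.8, A = (-32.6, -8.17). ∠DAK = 45.2° gives AK at -16.5° from the x-axis; with |AK| = 18.6, K = (-14.7, -13.5). Then |SK| = |K − S| = 16.1.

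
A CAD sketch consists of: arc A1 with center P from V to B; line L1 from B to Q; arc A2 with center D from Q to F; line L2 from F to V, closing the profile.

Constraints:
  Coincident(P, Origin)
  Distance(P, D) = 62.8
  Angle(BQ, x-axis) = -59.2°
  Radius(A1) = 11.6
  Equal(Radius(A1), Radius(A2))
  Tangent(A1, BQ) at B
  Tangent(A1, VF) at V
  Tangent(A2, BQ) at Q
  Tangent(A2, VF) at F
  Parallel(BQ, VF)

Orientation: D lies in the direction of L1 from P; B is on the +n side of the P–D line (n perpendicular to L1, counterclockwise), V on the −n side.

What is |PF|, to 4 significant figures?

63.86

Tangency of A1 to both parallel lines with radius 11.6 puts B and V at P ± 11.6·n: B = (9.964, 5.940), V = (-9.964, -5.940). Equal radii place Q and F the same way about D: Q = D + 11.6·n = (42.12, -48.00), F = D − 11.6·n = (22.19, -59.88). Then |PF| = |F − P| = 63.86.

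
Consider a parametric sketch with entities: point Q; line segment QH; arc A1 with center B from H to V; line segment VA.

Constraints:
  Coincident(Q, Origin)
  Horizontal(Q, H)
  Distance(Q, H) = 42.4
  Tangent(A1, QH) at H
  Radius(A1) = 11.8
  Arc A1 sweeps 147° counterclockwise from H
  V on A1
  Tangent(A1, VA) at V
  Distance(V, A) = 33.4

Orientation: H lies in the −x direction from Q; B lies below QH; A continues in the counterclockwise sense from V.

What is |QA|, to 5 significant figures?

44.992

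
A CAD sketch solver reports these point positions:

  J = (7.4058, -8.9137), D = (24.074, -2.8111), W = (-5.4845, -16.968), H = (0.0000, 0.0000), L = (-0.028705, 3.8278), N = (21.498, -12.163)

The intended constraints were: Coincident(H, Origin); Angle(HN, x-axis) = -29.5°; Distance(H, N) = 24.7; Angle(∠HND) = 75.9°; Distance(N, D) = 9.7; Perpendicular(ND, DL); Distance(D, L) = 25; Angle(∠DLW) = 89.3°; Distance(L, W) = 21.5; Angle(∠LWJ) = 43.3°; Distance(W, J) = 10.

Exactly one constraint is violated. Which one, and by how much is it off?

Distance(W, J) = 10 — off by 5.20.

H = (0.00, 0.00) ✓; HN at -29.50° ✓; |HN| = 24.70 ✓; ∠HND = 75.90° ✓; |ND| = 9.700 ✓; ∠(ND, DL) = 90.00° ✓; |DL| = 25.00 ✓; ∠DLW = 89.30° ✓; |LW| = 21.50 ✓; ∠LWJ = 43.30° ✓; |WJ| = 15.20 ✗.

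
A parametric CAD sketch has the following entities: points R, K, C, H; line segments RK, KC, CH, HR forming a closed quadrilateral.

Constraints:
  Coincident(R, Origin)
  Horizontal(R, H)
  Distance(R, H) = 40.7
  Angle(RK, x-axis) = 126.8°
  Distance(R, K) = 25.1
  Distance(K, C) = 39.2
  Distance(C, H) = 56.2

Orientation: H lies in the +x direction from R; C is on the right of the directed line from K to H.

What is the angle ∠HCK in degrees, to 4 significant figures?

74.40°

Checks: R = (0.00, 0.00) ✓; |KC| = 39.20 ✓; |CH| = 56.20 ✓.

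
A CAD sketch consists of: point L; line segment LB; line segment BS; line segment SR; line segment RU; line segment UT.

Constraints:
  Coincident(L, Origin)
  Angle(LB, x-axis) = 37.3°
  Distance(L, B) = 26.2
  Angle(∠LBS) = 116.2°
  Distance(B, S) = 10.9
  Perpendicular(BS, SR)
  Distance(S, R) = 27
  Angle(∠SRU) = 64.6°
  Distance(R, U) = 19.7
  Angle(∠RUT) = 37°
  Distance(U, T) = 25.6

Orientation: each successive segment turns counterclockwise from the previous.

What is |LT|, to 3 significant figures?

31.4

L is at the origin; LB runs at 37.3° with length 26.2, so B = (20.8, 15.9). ∠LBS = 116.2° gives BS at 101° from the x-axis; with |BS| = 10.9, S = (18.7, 26.6). The perpendicularity gives SR at right angles to BS, so SR runs at -169°; with |SR| = 27.0, R = (-7.75, 21.4). ∠SRU = 64.6° gives RU at -53.5° from the x-axis; with |RU| = 19.7, U = (3.97, 5.54). ∠RUT = 37.0° gives UT at 89.5° from the x-axis; with |UT| = 25.6, T = (4.19, 31.1). Then |LT| = |T − L| = 31.4.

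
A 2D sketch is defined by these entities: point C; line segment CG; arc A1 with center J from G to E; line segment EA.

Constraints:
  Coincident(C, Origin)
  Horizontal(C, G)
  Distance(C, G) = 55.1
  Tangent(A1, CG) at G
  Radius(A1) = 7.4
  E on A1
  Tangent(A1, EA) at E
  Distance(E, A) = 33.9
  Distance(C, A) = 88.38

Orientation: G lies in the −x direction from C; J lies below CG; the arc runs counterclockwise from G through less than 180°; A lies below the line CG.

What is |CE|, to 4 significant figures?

60.30

Checks: ∠(JG, GC) = 90.00° ✓; |JG| = 7.400 ✓; |JE| = 7.400 ✓; ∠(JE, EA) = 90.00° ✓; |EA| = 33.90 ✓; |CA| = 88.38 ✓.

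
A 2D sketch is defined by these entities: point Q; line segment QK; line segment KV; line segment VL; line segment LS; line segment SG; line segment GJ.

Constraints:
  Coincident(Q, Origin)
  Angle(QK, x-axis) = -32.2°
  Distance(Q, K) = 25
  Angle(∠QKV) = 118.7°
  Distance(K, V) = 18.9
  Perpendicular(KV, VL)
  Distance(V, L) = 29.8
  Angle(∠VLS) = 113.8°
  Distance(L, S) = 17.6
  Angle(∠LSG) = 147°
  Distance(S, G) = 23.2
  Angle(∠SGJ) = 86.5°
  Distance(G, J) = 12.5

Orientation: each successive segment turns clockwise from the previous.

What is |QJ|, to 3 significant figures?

5.43

∠LSG = 147.0° gives SG at 77.3° from the x-axis; with |SG| = 23.2, G = (-10.7, 8.77). ∠SGJ = 86.5° gives GJ at -16.2° from the x-axis; with |GJ| = 12.5, J = (1.25, 5.28). Then |QJ| = |J − Q| = 5.43.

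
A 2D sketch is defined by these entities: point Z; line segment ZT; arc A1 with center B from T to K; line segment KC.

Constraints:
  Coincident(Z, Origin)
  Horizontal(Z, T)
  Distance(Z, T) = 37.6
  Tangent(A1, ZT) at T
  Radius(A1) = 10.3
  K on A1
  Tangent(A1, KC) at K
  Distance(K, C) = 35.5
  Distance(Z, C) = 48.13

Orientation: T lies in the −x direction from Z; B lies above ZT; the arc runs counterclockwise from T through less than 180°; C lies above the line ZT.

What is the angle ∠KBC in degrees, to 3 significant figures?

73.8°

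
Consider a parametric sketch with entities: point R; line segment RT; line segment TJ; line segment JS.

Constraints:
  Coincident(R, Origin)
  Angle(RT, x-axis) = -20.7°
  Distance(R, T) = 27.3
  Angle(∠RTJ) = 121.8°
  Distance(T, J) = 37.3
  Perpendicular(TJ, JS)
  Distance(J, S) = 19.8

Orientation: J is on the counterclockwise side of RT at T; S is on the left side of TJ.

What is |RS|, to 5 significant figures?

51.798

R is at the origin; RT runs at -20.7° with length 27.3, so T = 27.3·(cos -20.7°, sin -20.7°) = (25.538, -9.6499). ∠RTJ = 121.8°, so TJ runs at -20.7° + (180° − 121.8°) = 37.500° from the x-axis; with |TJ| = 37.3, J = T + 37.3·(cos 37.500°, sin 37.500°) = (55.130, 13.057). TJ ⟂ JS; with |JS| = 19.8 on the left of TJ, S = J + 19.8·(-0.60876, 0.79335) = (43.076, 28.765). Then |RS| = |S − R| = 51.798.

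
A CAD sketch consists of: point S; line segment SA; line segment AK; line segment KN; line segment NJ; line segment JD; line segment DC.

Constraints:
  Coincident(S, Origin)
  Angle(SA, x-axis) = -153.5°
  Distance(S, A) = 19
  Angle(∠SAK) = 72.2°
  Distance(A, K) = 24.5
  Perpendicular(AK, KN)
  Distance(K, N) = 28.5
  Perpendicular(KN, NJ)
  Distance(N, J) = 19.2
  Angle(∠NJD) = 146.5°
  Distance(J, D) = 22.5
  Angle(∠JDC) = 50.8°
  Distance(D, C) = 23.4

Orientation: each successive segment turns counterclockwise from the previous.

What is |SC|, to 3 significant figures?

9.48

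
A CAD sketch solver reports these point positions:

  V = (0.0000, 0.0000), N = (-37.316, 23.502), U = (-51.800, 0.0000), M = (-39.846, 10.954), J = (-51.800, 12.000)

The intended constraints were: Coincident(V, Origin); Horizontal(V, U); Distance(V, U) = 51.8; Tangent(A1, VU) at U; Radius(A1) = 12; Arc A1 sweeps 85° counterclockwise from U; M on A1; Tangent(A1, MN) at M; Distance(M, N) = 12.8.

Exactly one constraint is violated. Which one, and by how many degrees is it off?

Tangent(A1, MN) at M — off by 6.40°.

V = (0.00, 0.00) ✓; V.y = 0.00, U.y = 0.00 ✓; |VU| = 51.80 ✓; ∠(JU, UV) = 90.00° ✓; |JU| = 12.00 ✓; bearing(J→M) − bearing(J→U) = 85.00° ✓; |JM| = 12.00 ✓; ∠(JM, MN) = 96.40° ✗; |MN| = 12.80 ✓.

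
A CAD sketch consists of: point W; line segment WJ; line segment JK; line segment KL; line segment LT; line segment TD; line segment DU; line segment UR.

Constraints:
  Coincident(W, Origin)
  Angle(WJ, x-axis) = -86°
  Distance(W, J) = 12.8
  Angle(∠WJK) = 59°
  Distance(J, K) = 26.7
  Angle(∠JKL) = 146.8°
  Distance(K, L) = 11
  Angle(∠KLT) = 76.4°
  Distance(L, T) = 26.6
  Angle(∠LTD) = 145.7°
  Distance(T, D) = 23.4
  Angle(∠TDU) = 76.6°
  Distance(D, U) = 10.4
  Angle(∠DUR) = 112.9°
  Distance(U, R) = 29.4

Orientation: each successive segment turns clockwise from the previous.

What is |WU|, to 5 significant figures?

13.989

W is at the origin; WJ runs at -86.0° with length 12.8, so J = (0.89288, -12.769). ∠WJK = 59.0° gives JK at 153.00° from the x-axis; with |JK| = 26.7, K = (-22.897, -0.64727). ∠JKL = 146.8° gives KL at 119.80° from the x-axis; with |KL| = 11.0, L = (-28.364, 8.8981). ∠KLT = 76.4° gives LT at 16.200° from the x-axis; with |LT| = 26.6, T = (-2.8199, 16.319). ∠LTD = 145.7° gives TD at -18.100° from the x-axis; with |TD| = 23.4, D = (19.422, 9.0495). ∠TDU = 76.6° gives DU at -121.50° from the x-axis; with |DU| = 10.4, U = (13.988, 0.18202). Then |WU| = |U − W| = 13.989.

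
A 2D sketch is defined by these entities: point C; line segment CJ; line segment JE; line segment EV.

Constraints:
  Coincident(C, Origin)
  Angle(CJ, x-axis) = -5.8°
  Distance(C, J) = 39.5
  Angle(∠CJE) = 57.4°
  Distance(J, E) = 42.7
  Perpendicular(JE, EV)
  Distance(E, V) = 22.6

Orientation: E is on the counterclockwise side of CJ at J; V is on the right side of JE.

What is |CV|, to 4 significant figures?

59.84

∠CJE = 57.4°, so JE runs at -5.8° + (180° − 57.4°) = 116.8° from the x-axis; with |JE| = 42.7, E = J + 42.7·(cos 116.8°, sin 116.8°) = (20.05, 34.12). JE ⟂ EV; with |EV| = 22.6 on the right of JE, V = E + 22.6·(0.8926, 0.4509) = (40.22, 44.31). Then |CV| = |V − C| = 59.84.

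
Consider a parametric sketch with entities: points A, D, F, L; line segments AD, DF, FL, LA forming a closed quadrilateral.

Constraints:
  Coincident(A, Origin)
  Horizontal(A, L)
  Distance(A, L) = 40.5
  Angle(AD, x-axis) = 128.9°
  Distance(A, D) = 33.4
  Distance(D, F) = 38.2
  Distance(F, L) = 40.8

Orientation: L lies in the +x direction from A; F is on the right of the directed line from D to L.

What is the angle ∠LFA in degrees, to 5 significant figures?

82.946°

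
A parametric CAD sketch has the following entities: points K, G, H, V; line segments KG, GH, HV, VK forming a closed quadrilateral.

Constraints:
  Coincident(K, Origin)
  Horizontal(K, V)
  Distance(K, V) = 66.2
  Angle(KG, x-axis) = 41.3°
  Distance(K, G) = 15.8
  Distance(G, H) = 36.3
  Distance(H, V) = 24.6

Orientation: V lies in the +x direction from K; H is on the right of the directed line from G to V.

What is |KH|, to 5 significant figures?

43.792

Checks: K.y = 0.00, V.y = 0.00 ✓; |GH| = 36.30 ✓; |HV| = 24.60 ✓.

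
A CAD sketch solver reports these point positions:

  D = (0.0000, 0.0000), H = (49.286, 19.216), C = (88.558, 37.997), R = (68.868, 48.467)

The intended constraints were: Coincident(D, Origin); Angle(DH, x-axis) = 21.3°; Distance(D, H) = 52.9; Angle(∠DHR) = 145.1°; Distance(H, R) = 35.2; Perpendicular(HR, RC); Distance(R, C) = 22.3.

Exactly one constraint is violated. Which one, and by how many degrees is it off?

Perpendicular(HR, RC) — off by 5.80°.

D = (0.00, 0.00) ✓; DH at 21.30° ✓; |DH| = 52.90 ✓; ∠DHR = 145.1° ✓; |HR| = 35.20 ✓; ∠(HR, RC) = 84.20° ✗; |RC| = 22.30 ✓.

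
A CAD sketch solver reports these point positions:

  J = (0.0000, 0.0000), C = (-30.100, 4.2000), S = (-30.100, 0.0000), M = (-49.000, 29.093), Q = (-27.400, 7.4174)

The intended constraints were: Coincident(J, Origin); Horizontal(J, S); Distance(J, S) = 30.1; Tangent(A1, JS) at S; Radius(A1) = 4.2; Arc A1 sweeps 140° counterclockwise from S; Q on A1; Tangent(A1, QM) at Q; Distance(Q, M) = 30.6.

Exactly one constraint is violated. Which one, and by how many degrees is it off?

Tangent(A1, QM) at Q — off by 5.10°.

J = (0.00, 0.00) ✓; J.y = 0.00, S.y = 0.00 ✓; |JS| = 30.10 ✓; ∠(CS, SJ) = 90.00° ✓; |CS| = 4.200 ✓; bearing(C→Q) − bearing(C→S) = 140.0° ✓; |CQ| = 4.200 ✓; ∠(CQ, QM) = 95.10° ✗; |QM| = 30.60 ✓.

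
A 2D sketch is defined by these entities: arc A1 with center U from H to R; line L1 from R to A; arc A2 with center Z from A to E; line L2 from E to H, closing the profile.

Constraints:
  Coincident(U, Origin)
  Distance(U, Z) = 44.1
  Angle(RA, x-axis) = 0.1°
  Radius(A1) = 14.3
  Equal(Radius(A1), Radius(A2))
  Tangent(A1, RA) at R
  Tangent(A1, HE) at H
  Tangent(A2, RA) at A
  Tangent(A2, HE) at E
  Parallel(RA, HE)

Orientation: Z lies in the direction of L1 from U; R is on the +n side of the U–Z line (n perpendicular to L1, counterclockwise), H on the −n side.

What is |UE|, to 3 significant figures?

46.4

The slot axis is L1's direction at 0.1°, so u = (cos 0.1°, sin 0.1°) = (1.00, 0.00175) and n = (−sin 0.1°, cos 0.1°) = (-0.00175, 1.00). U is at the origin and Z lies 44.1 along u from U, so Z = 44.1·u = (44.1, 0.0770). Tangency of A1 to both parallel lines with radius 14.3 puts R and H at U ± 14.3·n: R = (-0.0250, 14.3), H = (0.0250, -14.3). Equal radii place A and E the same way about Z: A = Z + 14.3·n = (44.1, 14.4), E = Z − 14.3·n = (44.1, -14.2). Then |UE| = |E − U| = 46.4.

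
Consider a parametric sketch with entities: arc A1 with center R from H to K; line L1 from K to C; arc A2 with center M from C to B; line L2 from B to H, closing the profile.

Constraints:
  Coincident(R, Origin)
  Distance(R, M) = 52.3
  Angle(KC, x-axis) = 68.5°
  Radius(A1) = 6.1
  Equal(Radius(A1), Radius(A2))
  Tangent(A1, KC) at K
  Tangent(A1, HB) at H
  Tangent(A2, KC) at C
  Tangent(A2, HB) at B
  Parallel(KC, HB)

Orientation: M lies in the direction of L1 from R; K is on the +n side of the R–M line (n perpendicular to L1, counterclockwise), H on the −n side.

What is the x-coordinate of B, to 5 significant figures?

24.844

The slot axis is L1's direction at 68.5°, so u = (cos 68.5°, sin 68.5°) = (0.36650, 0.93042) and n = (−sin 68.5°, cos 68.5°) = (-0.93042, 0.36650). R is at the origin and M lies 52.3 along u from R, so M = 52.3·u = (19.168, 48.661). Tangency of A1 to both parallel lines with radius 6.1 puts K and H at R ± 6.1·n: K = (-5.6755, 2.2357), H = (5.6755, -2.2357). Equal radii place C and B the same way about M: C = M + 6.1·n = (13.492, 50.896), B = M − 6.1·n = (24.844, 46.425). So B.x = 24.844.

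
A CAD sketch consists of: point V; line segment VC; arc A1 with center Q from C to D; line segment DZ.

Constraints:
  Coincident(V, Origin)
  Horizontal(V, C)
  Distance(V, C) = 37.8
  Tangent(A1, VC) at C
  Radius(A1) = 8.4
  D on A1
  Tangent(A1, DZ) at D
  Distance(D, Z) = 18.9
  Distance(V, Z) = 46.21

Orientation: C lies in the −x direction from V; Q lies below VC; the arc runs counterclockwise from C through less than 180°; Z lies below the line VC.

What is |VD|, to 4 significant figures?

46.84

Checks: |VC| = 37.80 ✓; |QD| = 8.400 ✓; ∠(QD, DZ) = 90.00° ✓; |DZ| = 18.90 ✓; |VZ| = 46.21 ✓.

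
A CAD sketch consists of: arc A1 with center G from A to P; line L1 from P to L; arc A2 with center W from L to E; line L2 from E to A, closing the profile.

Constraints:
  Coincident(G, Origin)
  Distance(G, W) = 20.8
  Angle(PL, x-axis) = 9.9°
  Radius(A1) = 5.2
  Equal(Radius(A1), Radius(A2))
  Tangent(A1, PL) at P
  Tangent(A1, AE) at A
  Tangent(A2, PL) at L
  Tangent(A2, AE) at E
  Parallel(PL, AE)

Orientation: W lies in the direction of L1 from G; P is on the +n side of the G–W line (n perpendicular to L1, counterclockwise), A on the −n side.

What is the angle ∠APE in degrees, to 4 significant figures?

63.43°

The slot axis is L1's direction at 9.9°, so u = (cos 9.9°, sin 9.9°) = (0.9851, 0.1719) and n = (−sin 9.9°, cos 9.9°) = (-0.1719, 0.9851). G is at the origin and W lies 20.8 along u from G, so W = 20.8·u = (20.49, 3.576). Tangency of A1 to both parallel lines with radius 5.2 puts P and A at G ± 5.2·n: P = (-0.8940, 5.123), A = (0.8940, -5.123). Equal radii place L and E the same way about W: L = W + 5.2·n = (19.60, 8.699), E = W − 5.2·n = (21.38, -1.546). Then cos ∠APE = PA·PE / (|PA||PE|), giving 63.43°.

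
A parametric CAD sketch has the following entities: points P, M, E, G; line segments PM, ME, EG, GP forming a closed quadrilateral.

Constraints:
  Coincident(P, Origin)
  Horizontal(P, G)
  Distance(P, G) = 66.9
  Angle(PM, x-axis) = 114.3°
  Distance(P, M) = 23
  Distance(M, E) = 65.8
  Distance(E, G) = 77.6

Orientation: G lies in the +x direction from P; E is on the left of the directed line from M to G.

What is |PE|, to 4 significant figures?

78.13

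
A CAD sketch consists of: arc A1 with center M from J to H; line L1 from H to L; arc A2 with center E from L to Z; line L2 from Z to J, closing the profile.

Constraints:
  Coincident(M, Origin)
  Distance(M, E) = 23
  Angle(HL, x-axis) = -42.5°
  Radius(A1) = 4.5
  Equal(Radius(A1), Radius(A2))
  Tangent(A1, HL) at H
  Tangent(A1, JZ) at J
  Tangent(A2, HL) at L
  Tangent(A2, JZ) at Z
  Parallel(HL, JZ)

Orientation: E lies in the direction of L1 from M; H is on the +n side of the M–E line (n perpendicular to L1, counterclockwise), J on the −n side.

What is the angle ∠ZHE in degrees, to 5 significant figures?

10.300°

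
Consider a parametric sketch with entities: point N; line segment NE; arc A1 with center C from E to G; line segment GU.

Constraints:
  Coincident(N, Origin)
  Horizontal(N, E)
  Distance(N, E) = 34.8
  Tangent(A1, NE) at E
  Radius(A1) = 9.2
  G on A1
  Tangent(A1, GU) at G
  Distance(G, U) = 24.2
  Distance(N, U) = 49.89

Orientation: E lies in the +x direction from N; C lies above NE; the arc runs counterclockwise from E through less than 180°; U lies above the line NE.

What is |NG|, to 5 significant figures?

45.173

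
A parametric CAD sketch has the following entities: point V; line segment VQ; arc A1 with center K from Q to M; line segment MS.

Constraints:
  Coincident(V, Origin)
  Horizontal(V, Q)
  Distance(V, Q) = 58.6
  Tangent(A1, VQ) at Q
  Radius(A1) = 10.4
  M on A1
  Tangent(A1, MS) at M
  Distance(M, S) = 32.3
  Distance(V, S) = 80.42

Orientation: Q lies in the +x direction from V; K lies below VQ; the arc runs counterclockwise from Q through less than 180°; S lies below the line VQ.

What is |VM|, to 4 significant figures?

52.52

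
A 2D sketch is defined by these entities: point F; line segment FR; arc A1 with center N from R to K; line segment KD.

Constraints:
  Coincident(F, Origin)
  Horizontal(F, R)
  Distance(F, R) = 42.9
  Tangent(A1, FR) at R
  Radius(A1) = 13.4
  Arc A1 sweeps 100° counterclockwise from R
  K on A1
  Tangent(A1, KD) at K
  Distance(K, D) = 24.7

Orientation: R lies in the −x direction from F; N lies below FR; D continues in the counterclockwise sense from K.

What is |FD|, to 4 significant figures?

65.48

F is at the origin; F and R share the same y with |FR| = 42.9 and R on the −x side, so R = (-42.90, 0.000). A1 meets FR tangentially, so NR is at right angles to FR, so N = R + (0, -13.4) = (-42.90, -13.40). On A1, R sits at bearing 90° from N; a 100° counterclockwise sweep puts K at bearing 190°, so K = N + 13.4·(cos 190°, sin 190°) = (-56.10, -15.73). Tangency of A1 to KD means the radius NK is perpendicular to KD, so KD runs along (−sin 190°, cos 190°); with |KD| = 24.7, D = (-51.81, -40.05). Then |FD| = |D − F| = 65.48.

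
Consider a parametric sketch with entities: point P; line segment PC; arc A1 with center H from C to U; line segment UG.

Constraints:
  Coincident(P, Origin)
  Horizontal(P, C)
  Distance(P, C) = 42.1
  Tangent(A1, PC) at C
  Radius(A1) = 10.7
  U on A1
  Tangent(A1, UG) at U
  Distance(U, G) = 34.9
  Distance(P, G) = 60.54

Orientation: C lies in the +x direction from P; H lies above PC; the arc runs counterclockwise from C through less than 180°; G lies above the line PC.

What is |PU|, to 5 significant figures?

54.033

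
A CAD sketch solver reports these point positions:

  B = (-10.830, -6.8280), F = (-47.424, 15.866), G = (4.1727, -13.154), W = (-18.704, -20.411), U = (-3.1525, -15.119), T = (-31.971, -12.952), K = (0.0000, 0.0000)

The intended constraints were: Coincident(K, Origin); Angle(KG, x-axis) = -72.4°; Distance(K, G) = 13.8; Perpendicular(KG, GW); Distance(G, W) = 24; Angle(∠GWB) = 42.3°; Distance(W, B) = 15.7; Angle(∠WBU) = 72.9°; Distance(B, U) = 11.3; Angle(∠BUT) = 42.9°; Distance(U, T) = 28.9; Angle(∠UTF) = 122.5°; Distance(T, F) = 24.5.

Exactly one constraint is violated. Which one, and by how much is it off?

Distance(T, F) = 24.5 — off by 8.20.

K = (0.00, 0.00) ✓; KG at -72.40° ✓; |KG| = 13.80 ✓; ∠(KG, GW) = 90.00° ✓; |GW| = 24.00 ✓; ∠GWB = 42.30° ✓; |WB| = 15.70 ✓; ∠WBU = 72.90° ✓; |BU| = 11.30 ✓; ∠BUT = 42.90° ✓; |UT| = 28.90 ✓; ∠UTF = 122.5° ✓; |TF| = 32.70 ✗.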